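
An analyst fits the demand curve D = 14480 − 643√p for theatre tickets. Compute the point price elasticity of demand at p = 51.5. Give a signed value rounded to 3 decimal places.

-0.234

dD/dp = −643/(2√p) = -44.7999. At p = 51.5, D = 9865.61.
Ed = (dD/dp)·(p/D) = (-44.7999) × (51.5/9865.61) = -0.23386…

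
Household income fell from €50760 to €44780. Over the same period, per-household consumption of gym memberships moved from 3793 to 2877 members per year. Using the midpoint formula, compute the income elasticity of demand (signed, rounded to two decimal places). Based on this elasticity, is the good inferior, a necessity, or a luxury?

%ΔQ = (2877 − 3793)/[( 3793 + 2877)/2] = -916/3335 = -0.274662…
%ΔIncome = (44780 − 50760)/[( 50760 + 44780)/2] = -5980/47770 = -0.125183…
E_income = (-916/3335) / (-5980/47770) = 2.1940…
E_income > 1 ⇒ normal good, luxury.

2.19; luxury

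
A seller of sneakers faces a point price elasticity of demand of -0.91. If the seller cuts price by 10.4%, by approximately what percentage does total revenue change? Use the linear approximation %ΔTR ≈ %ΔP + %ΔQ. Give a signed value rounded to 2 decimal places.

%ΔQ ≈ Ed × %ΔP = (-0.91) × (-10.4%) = +9.4640%
%ΔTR ≈ %ΔP + %ΔQ = (-10.4%) + (+9.4640%) = -0.9360%

-0.94%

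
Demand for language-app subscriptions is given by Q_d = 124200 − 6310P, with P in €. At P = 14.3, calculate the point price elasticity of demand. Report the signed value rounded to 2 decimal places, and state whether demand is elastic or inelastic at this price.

dQ_d/dP = −6310. At P = 14.3, Q_d = 124200 − 6310(14.3) = 33967.
Ed = (dQ_d/dP)·(P/Q_d) = −6310 × (14.3/33967) = -2.6564…
|Ed| = 2.66 > 1, so demand is elastic.

-2.66; elastic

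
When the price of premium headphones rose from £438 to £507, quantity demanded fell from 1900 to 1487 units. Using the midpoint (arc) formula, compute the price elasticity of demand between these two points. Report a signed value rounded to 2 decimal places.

%ΔQ = (1487 − 1900) / [(1900 + 1487)/2] = -413/1693.5 = -0.243873…
%ΔP = (507 − 438) / [(438 + 507)/2] = 69/472.5 = 0.146031…
Arc Ed = %ΔQ / %ΔP = (-413/1693.5) / (69/472.5) = -1.6700…

-1.67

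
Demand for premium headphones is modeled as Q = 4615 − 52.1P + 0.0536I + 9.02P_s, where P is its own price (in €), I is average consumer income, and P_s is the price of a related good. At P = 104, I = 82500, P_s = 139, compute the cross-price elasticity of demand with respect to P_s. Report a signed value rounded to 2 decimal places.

At the given values, Q = 4615 − 52.1(104) + 0.0536(82500) + 9.02(139) = 4872.38.
∂Q/∂P_s = 9.02.
E = (9.02) × (139/4872.38) = 0.2573…

0.26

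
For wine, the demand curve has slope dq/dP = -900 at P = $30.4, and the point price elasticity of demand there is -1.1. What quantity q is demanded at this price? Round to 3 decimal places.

Ed = (dq/dP)·(P/q) ⇒ q = (dq/dP)·P/Ed = (-900)·30.4/(-1.1) = 24872.72727…

24872.727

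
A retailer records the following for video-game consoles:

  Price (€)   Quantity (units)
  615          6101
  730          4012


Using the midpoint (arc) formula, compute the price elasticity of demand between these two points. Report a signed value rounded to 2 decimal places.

%ΔQ = (4012 − 6101) / [(6101 + 4012)/2] = -2089/5056.5 = -0.413131…
%ΔP = (730 − 615) / [(615 + 730)/2] = 115/672.5 = 0.171003…
Arc Ed = %ΔQ / %ΔP = (-2089/5056.5) / (115/672.5) = -2.4159…

-2.42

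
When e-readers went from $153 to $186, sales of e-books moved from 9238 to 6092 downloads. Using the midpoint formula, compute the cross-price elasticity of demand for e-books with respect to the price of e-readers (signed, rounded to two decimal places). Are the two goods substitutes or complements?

%ΔQ_{e-books} = (6092 − 9238)/avg = -3146/7665 = -0.410437…
%ΔP_{e-readers} = (186 − 153)/avg = 33/169.5 = 0.194690…
E_cross = (-3146/7665) / (33/169.5) = -2.1081…
E_cross < 0 ⇒ the goods are complements.

-2.11; complements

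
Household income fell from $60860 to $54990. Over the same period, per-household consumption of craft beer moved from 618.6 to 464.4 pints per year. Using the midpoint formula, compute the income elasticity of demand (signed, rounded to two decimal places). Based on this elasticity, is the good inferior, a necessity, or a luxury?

%ΔQ = (464.4 − 618.6)/[( 618.6 + 464.4)/2] = -154.2/541.5 = -0.284764…
%ΔIncome = (54990 − 60860)/[( 60860 + 54990)/2] = -5870/57925 = -0.101337…
E_income = (-154.2/541.5) / (-5870/57925) = 2.8100…
E_income > 1 ⇒ normal good, luxury.

2.81; luxury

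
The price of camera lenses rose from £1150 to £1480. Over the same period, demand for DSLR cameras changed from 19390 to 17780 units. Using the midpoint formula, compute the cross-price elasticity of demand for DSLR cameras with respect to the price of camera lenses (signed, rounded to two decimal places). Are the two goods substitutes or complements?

-0.35; complements

%ΔQ_{DSLR cameras} = (17780 − 19390)/avg = -1610/18585 = -0.086629…
%ΔP_{camera lenses} = (1480 − 1150)/avg = 330/1315 = 0.250950…
E_cross = (-1610/18585) / (330/1315) = -0.3452…
E_cross < 0 ⇒ the goods are complements.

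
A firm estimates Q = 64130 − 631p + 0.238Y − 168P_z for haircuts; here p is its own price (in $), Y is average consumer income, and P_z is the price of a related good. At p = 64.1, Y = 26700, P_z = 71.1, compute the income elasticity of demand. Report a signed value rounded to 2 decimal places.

0.35

At the given values, Q = 64130 − 631(64.1) + 0.238(26700) − 168(71.1) = 18092.7.
∂Q/∂Y = 0.238.
E = (0.238) × (26700/18092.7) = 0.3512…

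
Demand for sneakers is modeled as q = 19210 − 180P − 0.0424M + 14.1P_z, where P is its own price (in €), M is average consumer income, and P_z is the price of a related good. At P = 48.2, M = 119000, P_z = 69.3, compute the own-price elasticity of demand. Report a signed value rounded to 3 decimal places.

At the given values, q = 19210 − 180(48.2) − 0.0424(119000) + 14.1(69.3) = 6465.53.
∂q/∂P = −180.
E = (-180) × (48.2/6465.53) = -1.34188…

-1.342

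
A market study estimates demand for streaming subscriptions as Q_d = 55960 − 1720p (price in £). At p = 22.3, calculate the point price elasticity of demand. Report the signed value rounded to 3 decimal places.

-2.179

dQ_d/dp = −1720. At p = 22.3, Q_d = 55960 − 1720(22.3) = 17604.
Ed = (dQ_d/dp)·(p/Q_d) = −1720 × (22.3/17604) = -2.17882…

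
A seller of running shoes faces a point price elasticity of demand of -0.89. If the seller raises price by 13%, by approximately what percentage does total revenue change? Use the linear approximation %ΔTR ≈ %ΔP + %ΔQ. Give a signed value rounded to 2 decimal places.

+1.43%

%ΔQ ≈ Ed × %ΔP = (-0.89) × (+13%) = -11.5700%
%ΔTR ≈ %ΔP + %ΔQ = (+13%) + (-11.5700%) = +1.4300%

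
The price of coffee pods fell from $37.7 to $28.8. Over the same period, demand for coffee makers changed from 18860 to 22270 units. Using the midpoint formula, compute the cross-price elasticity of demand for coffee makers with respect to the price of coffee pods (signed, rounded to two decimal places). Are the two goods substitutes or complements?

%ΔQ_{coffee makers} = (22270 − 18860)/avg = 3410/20565 = 0.165815…
%ΔP_{coffee pods} = (28.8 − 37.7)/avg = -8.9/33.25 = -0.267669…
E_cross = (3410/20565) / (-8.9/33.25) = -0.6194…
E_cross < 0 ⇒ the goods are complements.

-0.62; complements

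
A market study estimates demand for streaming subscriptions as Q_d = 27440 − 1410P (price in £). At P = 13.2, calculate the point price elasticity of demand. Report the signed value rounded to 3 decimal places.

-2.108

dQ_d/dP = −1410. At P = 13.2, Q_d = 27440 − 1410(13.2) = 8828.
Ed = (dQ_d/dP)·(P/Q_d) = −1410 × (13.2/8828) = -2.10829…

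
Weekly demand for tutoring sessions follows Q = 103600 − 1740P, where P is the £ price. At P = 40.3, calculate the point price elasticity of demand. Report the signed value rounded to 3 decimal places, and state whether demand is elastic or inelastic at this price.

dQ/dP = −1740. At P = 40.3, Q = 103600 − 1740(40.3) = 33478.
Ed = (dQ/dP)·(P/Q) = −1740 × (40.3/33478) = -2.09456…
|Ed| = 2.095 > 1, so demand is elastic.

-2.095; elastic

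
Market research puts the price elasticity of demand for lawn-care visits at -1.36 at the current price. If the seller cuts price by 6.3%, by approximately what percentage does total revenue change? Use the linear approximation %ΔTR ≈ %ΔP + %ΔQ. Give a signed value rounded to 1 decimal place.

+2.3%

%ΔQ ≈ Ed × %ΔP = (-1.36) × (-6.3%) = +8.5680%
%ΔTR ≈ %ΔP + %ΔQ = (-6.3%) + (+8.5680%) = +2.2680%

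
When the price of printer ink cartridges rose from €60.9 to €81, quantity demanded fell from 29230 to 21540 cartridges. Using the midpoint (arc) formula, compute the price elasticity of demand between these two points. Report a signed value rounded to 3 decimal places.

%ΔQ = (21540 − 29230) / [(29230 + 21540)/2] = -7690/25385 = -0.302934…
%ΔP = (81 − 60.9) / [(60.9 + 81)/2] = 20.1/70.95 = 0.283298…
Arc Ed = %ΔQ / %ΔP = (-7690/25385) / (20.1/70.95) = -1.06931…

-1.069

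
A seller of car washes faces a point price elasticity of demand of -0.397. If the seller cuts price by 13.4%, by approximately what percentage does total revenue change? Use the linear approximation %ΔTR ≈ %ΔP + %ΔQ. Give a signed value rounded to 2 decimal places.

%ΔQ ≈ Ed × %ΔP = (-0.397) × (-13.4%) = +5.3198%
%ΔTR ≈ %ΔP + %ΔQ = (-13.4%) + (+5.3198%) = -8.0802%

-8.08%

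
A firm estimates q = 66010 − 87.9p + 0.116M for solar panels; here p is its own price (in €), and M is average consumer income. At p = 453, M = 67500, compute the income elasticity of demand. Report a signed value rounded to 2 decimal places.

0.23

At the given values, q = 66010 − 87.9(453) + 0.116(67500) = 34021.3.
∂q/∂M = 0.116.
E = (0.116) × (67500/34021.3) = 0.2301…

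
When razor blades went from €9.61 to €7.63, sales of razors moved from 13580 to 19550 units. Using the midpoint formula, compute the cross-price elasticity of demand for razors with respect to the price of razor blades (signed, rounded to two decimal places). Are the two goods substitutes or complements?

-1.57; complements

%ΔQ_{razors} = (19550 − 13580)/avg = 5970/16565 = 0.360398…
%ΔP_{razor blades} = (7.63 − 9.61)/avg = -1.98/8.62 = -0.229698…
E_cross = (5970/16565) / (-1.98/8.62) = -1.5690…
E_cross < 0 ⇒ the goods are complements.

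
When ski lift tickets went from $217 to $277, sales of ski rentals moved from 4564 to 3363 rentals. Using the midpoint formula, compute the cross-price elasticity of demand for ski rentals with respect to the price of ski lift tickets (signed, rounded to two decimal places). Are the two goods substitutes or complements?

-1.25; complements

%ΔQ_{ski rentals} = (3363 − 4564)/avg = -1201/3963.5 = -0.303015…
%ΔP_{ski lift tickets} = (277 − 217)/avg = 60/247 = 0.242914…
E_cross = (-1201/3963.5) / (60/247) = -1.2474…
E_cross < 0 ⇒ the goods are complements.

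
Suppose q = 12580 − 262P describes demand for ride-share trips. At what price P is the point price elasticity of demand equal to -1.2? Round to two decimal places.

26.19

Ed = −262P/(12580 − 262P). Set this equal to -1.2:
262P = 1.2·(12580 − 262P) ⇒ 262P(1 + 1.2) = 1.2·12580
P = 1.2·12580 / (262·2.2) = 26.1901…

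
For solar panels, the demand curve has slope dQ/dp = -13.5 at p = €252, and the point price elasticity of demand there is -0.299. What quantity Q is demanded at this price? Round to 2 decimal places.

11377.93

Ed = (dQ/dp)·(p/Q) ⇒ Q = (dQ/dp)·p/Ed = (-13.5)·252/(-0.299) = 11377.9264…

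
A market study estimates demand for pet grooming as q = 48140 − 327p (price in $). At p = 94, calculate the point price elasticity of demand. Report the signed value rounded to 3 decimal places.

dq/dp = −327. At p = 94, q = 48140 − 327(94) = 17402.
Ed = (dq/dp)·(p/q) = −327 × (94/17402) = -1.76634…

-1.766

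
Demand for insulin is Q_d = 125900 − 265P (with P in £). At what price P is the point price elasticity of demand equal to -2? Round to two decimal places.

316.73

Ed = −265P/(125900 − 265P). Set this equal to -2:
265P = 2·(125900 − 265P) ⇒ 265P(1 + 2) = 2·125900
P = 2·125900 / (265·3) = 316.7295…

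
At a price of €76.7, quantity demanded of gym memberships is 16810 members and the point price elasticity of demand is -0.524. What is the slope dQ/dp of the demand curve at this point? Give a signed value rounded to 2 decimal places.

Ed = (dQ/dp)·(p/Q) ⇒ dQ/dp = Ed·Q/p = (-0.524)·16810/76.7 = -114.8427…

-114.84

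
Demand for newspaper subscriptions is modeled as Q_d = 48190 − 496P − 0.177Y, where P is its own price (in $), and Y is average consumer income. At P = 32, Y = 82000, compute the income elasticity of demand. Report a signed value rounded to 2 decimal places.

-0.82

At the given values, Q_d = 48190 − 496(32) − 0.177(82000) = 17804.
∂Q_d/∂Y = -0.177.
E = (-0.177) × (82000/17804) = -0.8152…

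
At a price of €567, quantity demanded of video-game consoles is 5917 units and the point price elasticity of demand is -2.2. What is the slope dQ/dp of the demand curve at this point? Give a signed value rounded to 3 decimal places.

Ed = (dQ/dp)·(p/Q) ⇒ dQ/dp = Ed·Q/p = (-2.2)·5917/567 = -22.95837…

-22.958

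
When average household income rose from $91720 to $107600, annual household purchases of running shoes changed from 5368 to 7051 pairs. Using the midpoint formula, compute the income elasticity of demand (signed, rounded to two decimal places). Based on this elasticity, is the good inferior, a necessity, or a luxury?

1.70; luxury

%ΔQ = (7051 − 5368)/[( 5368 + 7051)/2] = 1683/6209.5 = 0.271036…
%ΔIncome = (107600 − 91720)/[( 91720 + 107600)/2] = 15880/99660 = 0.159341…
E_income = (1683/6209.5) / (15880/99660) = 1.7009…
E_income > 1 ⇒ normal good, luxury.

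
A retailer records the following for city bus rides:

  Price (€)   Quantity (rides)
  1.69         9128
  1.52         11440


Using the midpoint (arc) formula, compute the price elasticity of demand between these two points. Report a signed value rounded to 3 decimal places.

%ΔQ = (11440 − 9128) / [(9128 + 11440)/2] = 2312/10284 = 0.224815…
%ΔP = (1.52 − 1.69) / [(1.69 + 1.52)/2] = -0.17/1.605 = -0.105919…
Arc Ed = %ΔQ / %ΔP = (2312/10284) / (-0.17/1.605) = -2.12252…

-2.123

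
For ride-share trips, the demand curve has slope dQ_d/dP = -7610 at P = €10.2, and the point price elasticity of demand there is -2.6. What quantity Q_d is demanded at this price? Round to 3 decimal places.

29854.615

Ed = (dQ_d/dP)·(P/Q_d) ⇒ Q_d = (dQ_d/dP)·P/Ed = (-7610)·10.2/(-2.6) = 29854.61538…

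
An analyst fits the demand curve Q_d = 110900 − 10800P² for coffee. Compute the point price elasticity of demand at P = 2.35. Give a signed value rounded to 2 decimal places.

-2.33

dQ_d/dP = −2·10800·P = -50760. At P = 2.35, Q_d = 51257.
Ed = (dQ_d/dP)·(P/Q_d) = (-50760) × (2.35/51257) = -2.3272…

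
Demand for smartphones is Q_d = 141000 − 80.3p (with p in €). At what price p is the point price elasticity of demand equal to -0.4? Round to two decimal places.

501.69

Ed = −80.3p/(141000 − 80.3p). Set this equal to -0.4:
80.3p = 0.4·(141000 − 80.3p) ⇒ 80.3p(1 + 0.4) = 0.4·141000
p = 0.4·141000 / (80.3·1.4) = 501.6900…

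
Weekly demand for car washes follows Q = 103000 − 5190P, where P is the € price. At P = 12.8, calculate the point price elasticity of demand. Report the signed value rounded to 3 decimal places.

dQ/dP = −5190. At P = 12.8, Q = 103000 − 5190(12.8) = 36568.
Ed = (dQ/dP)·(P/Q) = −5190 × (12.8/36568) = -1.81667…

-1.817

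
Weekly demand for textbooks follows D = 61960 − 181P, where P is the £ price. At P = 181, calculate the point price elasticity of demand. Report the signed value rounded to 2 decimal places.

-1.12

dD/dP = −181. At P = 181, D = 61960 − 181(181) = 29199.
Ed = (dD/dP)·(P/D) = −181 × (181/29199) = -1.1219…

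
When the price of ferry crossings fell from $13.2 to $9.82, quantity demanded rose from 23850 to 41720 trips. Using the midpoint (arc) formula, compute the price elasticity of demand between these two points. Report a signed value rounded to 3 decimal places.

-1.856

%ΔQ = (41720 − 23850) / [(23850 + 41720)/2] = 17870/32785 = 0.545066…
%ΔP = (9.82 − 13.2) / [(13.2 + 9.82)/2] = -3.38/11.51 = -0.293657…
Arc Ed = %ΔQ / %ΔP = (17870/32785) / (-3.38/11.51) = -1.85612…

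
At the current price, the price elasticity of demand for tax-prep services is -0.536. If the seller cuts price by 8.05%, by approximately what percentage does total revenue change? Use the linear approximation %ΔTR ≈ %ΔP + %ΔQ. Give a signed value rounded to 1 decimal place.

%ΔQ ≈ Ed × %ΔP = (-0.536) × (-8.05%) = +4.3148%
%ΔTR ≈ %ΔP + %ΔQ = (-8.05%) + (+4.3148%) = -3.7352%

-3.7%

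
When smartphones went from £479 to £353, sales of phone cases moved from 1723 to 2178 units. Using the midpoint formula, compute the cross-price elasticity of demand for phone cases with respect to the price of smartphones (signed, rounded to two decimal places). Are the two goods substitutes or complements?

-0.77; complements

%ΔQ_{phone cases} = (2178 − 1723)/avg = 455/1950.5 = 0.233273…
%ΔP_{smartphones} = (353 − 479)/avg = -126/416 = -0.302884…
E_cross = (455/1950.5) / (-126/416) = -0.7701…
E_cross < 0 ⇒ the goods are complements.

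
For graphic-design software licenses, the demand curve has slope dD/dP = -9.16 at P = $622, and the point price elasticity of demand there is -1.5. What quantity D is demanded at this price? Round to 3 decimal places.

3798.347

Ed = (dD/dP)·(P/D) ⇒ D = (dD/dP)·P/Ed = (-9.16)·622/(-1.5) = 3798.34666…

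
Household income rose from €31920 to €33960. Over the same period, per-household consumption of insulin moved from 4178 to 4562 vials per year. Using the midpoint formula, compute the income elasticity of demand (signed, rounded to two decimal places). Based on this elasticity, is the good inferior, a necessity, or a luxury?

1.42; luxury

%ΔQ = (4562 − 4178)/[( 4178 + 4562)/2] = 384/4370 = 0.087871…
%ΔIncome = (33960 − 31920)/[( 31920 + 33960)/2] = 2040/32940 = 0.061930…
E_income = (384/4370) / (2040/32940) = 1.4188…
E_income > 1 ⇒ normal good, luxury.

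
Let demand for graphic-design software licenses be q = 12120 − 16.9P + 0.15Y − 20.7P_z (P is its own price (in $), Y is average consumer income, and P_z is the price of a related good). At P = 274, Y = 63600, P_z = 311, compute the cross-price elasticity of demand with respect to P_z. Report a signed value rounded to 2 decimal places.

-0.61

At the given values, q = 12120 − 16.9(274) + 0.15(63600) − 20.7(311) = 10591.7.
∂q/∂P_z = -20.7.
E = (-20.7) × (311/10591.7) = -0.6078…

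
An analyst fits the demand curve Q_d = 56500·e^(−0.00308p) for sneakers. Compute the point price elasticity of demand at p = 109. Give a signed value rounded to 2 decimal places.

-0.34

dQ_d/dp = −0.00308·Q_d = -124.394. At p = 109, Q_d = 40387.5.
Ed = (dQ_d/dp)·(p/Q_d) = (-124.394) × (109/40387.5) = -0.3357…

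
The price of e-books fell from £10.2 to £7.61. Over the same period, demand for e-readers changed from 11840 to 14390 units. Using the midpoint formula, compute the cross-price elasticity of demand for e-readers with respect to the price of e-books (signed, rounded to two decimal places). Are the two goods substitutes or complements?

%ΔQ_{e-readers} = (14390 − 11840)/avg = 2550/13115 = 0.194433…
%ΔP_{e-books} = (7.61 − 10.2)/avg = -2.59/8.905 = -0.290847…
E_cross = (2550/13115) / (-2.59/8.905) = -0.6685…
E_cross < 0 ⇒ the goods are complements.

-0.67; complements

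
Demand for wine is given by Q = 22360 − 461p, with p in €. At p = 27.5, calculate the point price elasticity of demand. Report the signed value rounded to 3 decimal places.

-1.309

dQ/dp = −461. At p = 27.5, Q = 22360 − 461(27.5) = 9682.5.
Ed = (dQ/dp)·(p/Q) = −461 × (27.5/9682.5) = -1.30932…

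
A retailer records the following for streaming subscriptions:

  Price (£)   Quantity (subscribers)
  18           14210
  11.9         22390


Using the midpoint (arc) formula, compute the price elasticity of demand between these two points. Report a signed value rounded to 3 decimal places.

-1.096

%ΔQ = (22390 − 14210) / [(14210 + 22390)/2] = 8180/18300 = 0.446994…
%ΔP = (11.9 − 18) / [(18 + 11.9)/2] = -6.1/14.95 = -0.408026…
Arc Ed = %ΔQ / %ΔP = (8180/18300) / (-6.1/14.95) = -1.09550…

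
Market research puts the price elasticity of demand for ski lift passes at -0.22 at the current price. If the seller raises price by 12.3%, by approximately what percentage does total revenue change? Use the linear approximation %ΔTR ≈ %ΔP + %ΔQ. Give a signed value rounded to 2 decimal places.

+9.59%

%ΔQ ≈ Ed × %ΔP = (-0.22) × (+12.3%) = -2.7060%
%ΔTR ≈ %ΔP + %ΔQ = (+12.3%) + (-2.7060%) = +9.5940%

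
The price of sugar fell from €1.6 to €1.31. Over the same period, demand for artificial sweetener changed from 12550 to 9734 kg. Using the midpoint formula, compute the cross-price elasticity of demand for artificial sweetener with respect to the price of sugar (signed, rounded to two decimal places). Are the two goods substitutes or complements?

1.27; substitutes

%ΔQ_{artificial sweetener} = (9734 − 12550)/avg = -2816/11142 = -0.252737…
%ΔP_{sugar} = (1.31 − 1.6)/avg = -0.29/1.455 = -0.199312…
E_cross = (-2816/11142) / (-0.29/1.455) = 1.2680…
E_cross > 0 ⇒ the goods are substitutes.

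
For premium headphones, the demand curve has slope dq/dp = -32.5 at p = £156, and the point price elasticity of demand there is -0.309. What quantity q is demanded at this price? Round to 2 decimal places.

Ed = (dq/dp)·(p/q) ⇒ q = (dq/dp)·p/Ed = (-32.5)·156/(-0.309) = 16407.7669…

16407.77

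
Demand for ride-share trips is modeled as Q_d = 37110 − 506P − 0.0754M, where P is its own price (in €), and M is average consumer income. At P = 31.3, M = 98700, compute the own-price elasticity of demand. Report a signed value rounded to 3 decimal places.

At the given values, Q_d = 37110 − 506(31.3) − 0.0754(98700) = 13830.22.
∂Q_d/∂P = −506.
E = (-506) × (31.3/13830.22) = -1.14515…

-1.145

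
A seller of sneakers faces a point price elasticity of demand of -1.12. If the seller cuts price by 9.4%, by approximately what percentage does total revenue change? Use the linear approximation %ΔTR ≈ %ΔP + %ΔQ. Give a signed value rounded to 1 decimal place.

%ΔQ ≈ Ed × %ΔP = (-1.12) × (-9.4%) = +10.5280%
%ΔTR ≈ %ΔP + %ΔQ = (-9.4%) + (+10.5280%) = +1.1280%

+1.1%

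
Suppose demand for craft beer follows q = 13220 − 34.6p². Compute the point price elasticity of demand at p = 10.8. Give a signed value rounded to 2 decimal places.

dq/dp = −2·34.6·p = -747.36. At p = 10.8, q = 9184.256.
Ed = (dq/dp)·(p/q) = (-747.36) × (10.8/9184.256) = -0.8788…

-0.88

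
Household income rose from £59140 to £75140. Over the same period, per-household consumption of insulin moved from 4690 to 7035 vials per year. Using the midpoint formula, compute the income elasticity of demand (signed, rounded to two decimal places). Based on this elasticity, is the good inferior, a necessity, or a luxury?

1.68; luxury

%ΔQ = (7035 − 4690)/[( 4690 + 7035)/2] = 2345/5862.5 = 0.4
%ΔIncome = (75140 − 59140)/[( 59140 + 75140)/2] = 16000/67140 = 0.238308…
E_income = (2345/5862.5) / (16000/67140) = 1.6785
E_income > 1 ⇒ normal good, luxury.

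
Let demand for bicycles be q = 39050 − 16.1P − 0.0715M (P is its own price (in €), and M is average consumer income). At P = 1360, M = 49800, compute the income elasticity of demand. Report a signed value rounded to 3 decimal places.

At the given values, q = 39050 − 16.1(1360) − 0.0715(49800) = 13593.3.
∂q/∂M = -0.0715.
E = (-0.0715) × (49800/13593.3) = -0.26194…

-0.262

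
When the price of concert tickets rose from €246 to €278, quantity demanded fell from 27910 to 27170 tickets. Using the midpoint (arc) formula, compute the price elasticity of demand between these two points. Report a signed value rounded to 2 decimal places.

%ΔQ = (27170 − 27910) / [(27910 + 27170)/2] = -740/27540 = -0.026870…
%ΔP = (278 − 246) / [(246 + 278)/2] = 32/262 = 0.122137…
Arc Ed = %ΔQ / %ΔP = (-740/27540) / (32/262) = -0.2199…

-0.22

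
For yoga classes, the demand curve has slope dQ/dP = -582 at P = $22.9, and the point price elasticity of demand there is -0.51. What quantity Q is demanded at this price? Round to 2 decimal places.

26132.94

Ed = (dQ/dP)·(P/Q) ⇒ Q = (dQ/dP)·P/Ed = (-582)·22.9/(-0.51) = 26132.9411…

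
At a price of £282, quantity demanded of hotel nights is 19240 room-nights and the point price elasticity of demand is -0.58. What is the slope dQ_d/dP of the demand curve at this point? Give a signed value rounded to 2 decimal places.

-39.57

Ed = (dQ_d/dP)·(P/Q_d) ⇒ dQ_d/dP = Ed·Q_d/P = (-0.58)·19240/282 = -39.5716…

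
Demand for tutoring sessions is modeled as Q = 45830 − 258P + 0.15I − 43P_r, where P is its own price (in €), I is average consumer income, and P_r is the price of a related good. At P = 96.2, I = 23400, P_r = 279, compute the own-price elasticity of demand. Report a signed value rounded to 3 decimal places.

-1.982

At the given values, Q = 45830 − 258(96.2) + 0.15(23400) − 43(279) = 12523.4.
∂Q/∂P = −258.
E = (-258) × (96.2/12523.4) = -1.98185…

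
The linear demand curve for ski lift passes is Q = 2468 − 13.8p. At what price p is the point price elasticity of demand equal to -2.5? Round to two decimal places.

127.74

Ed = −13.8p/(2468 − 13.8p). Set this equal to -2.5:
13.8p = 2.5·(2468 − 13.8p) ⇒ 13.8p(1 + 2.5) = 2.5·2468
p = 2.5·2468 / (13.8·3.5) = 127.7432…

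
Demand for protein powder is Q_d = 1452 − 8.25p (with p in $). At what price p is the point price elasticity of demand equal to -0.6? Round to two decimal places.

Ed = −8.25p/(1452 − 8.25p). Set this equal to -0.6:
8.25p = 0.6·(1452 − 8.25p) ⇒ 8.25p(1 + 0.6) = 0.6·1452
p = 0.6·1452 / (8.25·1.6) = 66

66.00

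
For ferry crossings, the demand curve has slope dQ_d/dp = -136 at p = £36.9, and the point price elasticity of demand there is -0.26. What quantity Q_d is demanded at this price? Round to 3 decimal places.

19301.538

Ed = (dQ_d/dp)·(p/Q_d) ⇒ Q_d = (dQ_d/dp)·p/Ed = (-136)·36.9/(-0.26) = 19301.53846…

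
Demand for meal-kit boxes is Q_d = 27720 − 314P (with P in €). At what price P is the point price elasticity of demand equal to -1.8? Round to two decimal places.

56.75

Ed = −314P/(27720 − 314P). Set this equal to -1.8:
314P = 1.8·(27720 − 314P) ⇒ 314P(1 + 1.8) = 1.8·27720
P = 1.8·27720 / (314·2.8) = 56.7515…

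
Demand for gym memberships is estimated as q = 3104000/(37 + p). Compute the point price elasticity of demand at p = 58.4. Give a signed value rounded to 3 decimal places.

-0.612

dq/dp = −3104000/(37 + p)² = -341.055. At p = 58.4, q = 32536.7.
Ed = (dq/dp)·(p/q) = (-341.055) × (58.4/32536.7) = -0.61215…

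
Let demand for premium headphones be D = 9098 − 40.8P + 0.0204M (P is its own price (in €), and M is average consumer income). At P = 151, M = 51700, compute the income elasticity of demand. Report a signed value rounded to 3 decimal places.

0.264

At the given values, D = 9098 − 40.8(151) + 0.0204(51700) = 3991.88.
∂D/∂M = 0.0204.
E = (0.0204) × (51700/3991.88) = 0.26420…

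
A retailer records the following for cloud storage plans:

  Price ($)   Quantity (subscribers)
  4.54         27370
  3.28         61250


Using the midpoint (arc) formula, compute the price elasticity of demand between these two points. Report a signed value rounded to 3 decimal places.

-2.373

%ΔQ = (61250 − 27370) / [(27370 + 61250)/2] = 33880/44310 = 0.764612…
%ΔP = (3.28 − 4.54) / [(4.54 + 3.28)/2] = -1.26/3.91 = -0.322250…
Arc Ed = %ΔQ / %ΔP = (33880/44310) / (-1.26/3.91) = -2.37272…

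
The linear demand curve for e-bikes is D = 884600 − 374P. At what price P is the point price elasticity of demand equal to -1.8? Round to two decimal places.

Ed = −374P/(884600 − 374P). Set this equal to -1.8:
374P = 1.8·(884600 − 374P) ⇒ 374P(1 + 1.8) = 1.8·884600
P = 1.8·884600 / (374·2.8) = 1520.5118…

1520.51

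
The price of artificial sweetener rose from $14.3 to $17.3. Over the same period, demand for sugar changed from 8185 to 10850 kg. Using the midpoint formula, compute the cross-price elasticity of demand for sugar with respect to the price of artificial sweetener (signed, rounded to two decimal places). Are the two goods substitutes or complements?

1.47; substitutes

%ΔQ_{sugar} = (10850 − 8185)/avg = 2665/9517.5 = 0.280010…
%ΔP_{artificial sweetener} = (17.3 − 14.3)/avg = 3/15.8 = 0.189873…
E_cross = (2665/9517.5) / (3/15.8) = 1.4747…
E_cross > 0 ⇒ the goods are substitutes.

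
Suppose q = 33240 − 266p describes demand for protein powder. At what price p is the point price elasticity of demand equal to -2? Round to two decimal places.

Ed = −266p/(33240 − 266p). Set this equal to -2:
266p = 2·(33240 − 266p) ⇒ 266p(1 + 2) = 2·33240
p = 2·33240 / (266·3) = 83.3082…

83.31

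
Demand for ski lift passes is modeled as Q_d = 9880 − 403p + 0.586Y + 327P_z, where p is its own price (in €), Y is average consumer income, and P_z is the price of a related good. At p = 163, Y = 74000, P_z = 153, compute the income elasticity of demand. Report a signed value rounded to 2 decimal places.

At the given values, Q_d = 9880 − 403(163) + 0.586(74000) + 327(153) = 37586.
∂Q_d/∂Y = 0.586.
E = (0.586) × (74000/37586) = 1.1537…

1.15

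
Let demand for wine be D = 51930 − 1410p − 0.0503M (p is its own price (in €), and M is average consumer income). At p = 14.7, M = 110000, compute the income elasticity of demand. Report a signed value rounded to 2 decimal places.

-0.22

At the given values, D = 51930 − 1410(14.7) − 0.0503(110000) = 25670.
∂D/∂M = -0.0503.
E = (-0.0503) × (110000/25670) = -0.2155…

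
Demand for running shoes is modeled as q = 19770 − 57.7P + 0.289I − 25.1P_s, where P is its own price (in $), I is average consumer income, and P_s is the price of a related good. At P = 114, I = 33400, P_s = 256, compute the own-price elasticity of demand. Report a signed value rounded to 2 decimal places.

At the given values, q = 19770 − 57.7(114) + 0.289(33400) − 25.1(256) = 16419.2.
∂q/∂P = −57.7.
E = (-57.7) × (114/16419.2) = -0.4006…

-0.40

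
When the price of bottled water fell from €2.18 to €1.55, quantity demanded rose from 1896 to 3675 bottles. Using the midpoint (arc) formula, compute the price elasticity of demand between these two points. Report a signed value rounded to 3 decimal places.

-1.891

%ΔQ = (3675 − 1896) / [(1896 + 3675)/2] = 1779/2785.5 = 0.638664…
%ΔP = (1.55 − 2.18) / [(2.18 + 1.55)/2] = -0.63/1.865 = -0.337801…
Arc Ed = %ΔQ / %ΔP = (1779/2785.5) / (-0.63/1.865) = -1.89064…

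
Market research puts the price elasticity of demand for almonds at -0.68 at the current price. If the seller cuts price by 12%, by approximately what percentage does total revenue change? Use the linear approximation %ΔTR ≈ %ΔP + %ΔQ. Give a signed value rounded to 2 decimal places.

%ΔQ ≈ Ed × %ΔP = (-0.68) × (-12%) = +8.1600%
%ΔTR ≈ %ΔP + %ΔQ = (-12%) + (+8.1600%) = -3.8400%

-3.84%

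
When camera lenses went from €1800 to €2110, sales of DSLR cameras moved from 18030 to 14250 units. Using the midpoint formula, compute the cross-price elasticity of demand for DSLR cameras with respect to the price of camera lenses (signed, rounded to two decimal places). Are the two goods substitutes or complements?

-1.48; complements

%ΔQ_{DSLR cameras} = (14250 − 18030)/avg = -3780/16140 = -0.234200…
%ΔP_{camera lenses} = (2110 − 1800)/avg = 310/1955 = 0.158567…
E_cross = (-3780/16140) / (310/1955) = -1.4769…
E_cross < 0 ⇒ the goods are complements.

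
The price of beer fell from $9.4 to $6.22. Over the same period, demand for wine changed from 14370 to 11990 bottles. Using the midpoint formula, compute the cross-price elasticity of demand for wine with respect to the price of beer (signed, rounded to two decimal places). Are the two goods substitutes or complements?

0.44; substitutes

%ΔQ_{wine} = (11990 − 14370)/avg = -2380/13180 = -0.180576…
%ΔP_{beer} = (6.22 − 9.4)/avg = -3.18/7.81 = -0.407170…
E_cross = (-2380/13180) / (-3.18/7.81) = 0.4434…
E_cross > 0 ⇒ the goods are substitutes.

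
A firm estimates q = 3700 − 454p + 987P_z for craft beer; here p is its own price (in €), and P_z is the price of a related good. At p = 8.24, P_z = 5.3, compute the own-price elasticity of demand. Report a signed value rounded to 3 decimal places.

-0.721

At the given values, q = 3700 − 454(8.24) + 987(5.3) = 5190.14.
∂q/∂p = −454.
E = (-454) × (8.24/5190.14) = -0.72078…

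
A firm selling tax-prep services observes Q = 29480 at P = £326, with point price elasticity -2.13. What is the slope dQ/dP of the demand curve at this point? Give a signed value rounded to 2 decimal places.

-192.61

Ed = (dQ/dP)·(P/Q) ⇒ dQ/dP = Ed·Q/P = (-2.13)·29480/326 = -192.6147…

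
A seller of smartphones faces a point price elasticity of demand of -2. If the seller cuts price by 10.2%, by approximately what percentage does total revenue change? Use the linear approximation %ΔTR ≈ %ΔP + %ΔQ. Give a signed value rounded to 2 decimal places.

+10.20%

%ΔQ ≈ Ed × %ΔP = (-2) × (-10.2%) = +20.4000%
%ΔTR ≈ %ΔP + %ΔQ = (-10.2%) + (+20.4000%) = +10.2000%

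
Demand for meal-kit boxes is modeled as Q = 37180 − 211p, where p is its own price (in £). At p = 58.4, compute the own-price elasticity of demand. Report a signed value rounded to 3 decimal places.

-0.496

At the given values, Q = 37180 − 211(58.4) = 24857.6.
∂Q/∂p = −211.
E = (-211) × (58.4/24857.6) = -0.49571…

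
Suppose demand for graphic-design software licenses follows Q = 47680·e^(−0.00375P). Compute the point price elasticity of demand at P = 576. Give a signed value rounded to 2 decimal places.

dQ/dP = −0.00375·Q = -20.6201. At P = 576, Q = 5498.7.
Ed = (dQ/dP)·(P/Q) = (-20.6201) × (576/5498.7) = -2.16

-2.16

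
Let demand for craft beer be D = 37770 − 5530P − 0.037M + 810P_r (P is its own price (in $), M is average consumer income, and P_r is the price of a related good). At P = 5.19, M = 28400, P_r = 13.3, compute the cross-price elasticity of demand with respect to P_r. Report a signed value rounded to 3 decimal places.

0.573

At the given values, D = 37770 − 5530(5.19) − 0.037(28400) + 810(13.3) = 18791.5.
∂D/∂P_r = 810.
E = (810) × (13.3/18791.5) = 0.57329…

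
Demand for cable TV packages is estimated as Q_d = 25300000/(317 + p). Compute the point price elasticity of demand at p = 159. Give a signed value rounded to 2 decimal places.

-0.33

dQ_d/dp = −25300000/(317 + p)² = -111.662. At p = 159, Q_d = 53151.3.
Ed = (dQ_d/dp)·(p/Q_d) = (-111.662) × (159/53151.3) = -0.3340…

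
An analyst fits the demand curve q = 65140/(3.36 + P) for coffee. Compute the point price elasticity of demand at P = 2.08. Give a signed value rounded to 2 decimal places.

-0.38

dq/dP = −65140/(3.36 + P)² = -2201.15. At P = 2.08, q = 11974.3.
Ed = (dq/dP)·(P/q) = (-2201.15) × (2.08/11974.3) = -0.3823…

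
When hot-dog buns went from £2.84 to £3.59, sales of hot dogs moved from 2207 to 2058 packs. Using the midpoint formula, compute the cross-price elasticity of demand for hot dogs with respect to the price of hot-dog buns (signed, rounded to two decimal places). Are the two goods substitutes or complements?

-0.30; complements

%ΔQ_{hot dogs} = (2058 − 2207)/avg = -149/2132.5 = -0.069871…
%ΔP_{hot-dog buns} = (3.59 − 2.84)/avg = 0.75/3.215 = 0.233281…
E_cross = (-149/2132.5) / (0.75/3.215) = -0.2995…
E_cross < 0 ⇒ the goods are complements.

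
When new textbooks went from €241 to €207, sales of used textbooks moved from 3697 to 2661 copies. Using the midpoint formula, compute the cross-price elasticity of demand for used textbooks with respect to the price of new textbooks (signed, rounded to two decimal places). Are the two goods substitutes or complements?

2.15; substitutes

%ΔQ_{used textbooks} = (2661 − 3697)/avg = -1036/3179 = -0.325888…
%ΔP_{new textbooks} = (207 − 241)/avg = -34/224 = -0.151785…
E_cross = (-1036/3179) / (-34/224) = 2.1470…
E_cross > 0 ⇒ the goods are substitutes.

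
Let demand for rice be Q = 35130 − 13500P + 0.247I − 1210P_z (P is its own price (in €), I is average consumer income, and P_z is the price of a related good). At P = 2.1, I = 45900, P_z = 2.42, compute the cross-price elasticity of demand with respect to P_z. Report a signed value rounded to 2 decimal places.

At the given values, Q = 35130 − 13500(2.1) + 0.247(45900) − 1210(2.42) = 15189.1.
∂Q/∂P_z = -1210.
E = (-1210) × (2.42/15189.1) = -0.1927…

-0.19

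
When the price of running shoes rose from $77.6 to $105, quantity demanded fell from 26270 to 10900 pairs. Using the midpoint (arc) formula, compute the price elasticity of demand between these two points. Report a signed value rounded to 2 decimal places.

-2.76

%ΔQ = (10900 − 26270) / [(26270 + 10900)/2] = -15370/18585 = -0.827011…
%ΔP = (105 − 77.6) / [(77.6 + 105)/2] = 27.4/91.3 = 0.300109…
Arc Ed = %ΔQ / %ΔP = (-15370/18585) / (27.4/91.3) = -2.7556…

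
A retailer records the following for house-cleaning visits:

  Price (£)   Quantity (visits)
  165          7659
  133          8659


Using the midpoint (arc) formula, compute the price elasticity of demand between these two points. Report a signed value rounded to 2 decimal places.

%ΔQ = (8659 − 7659) / [(7659 + 8659)/2] = 1000/8159 = 0.122564…
%ΔP = (133 − 165) / [(165 + 133)/2] = -32/149 = -0.214765…
Arc Ed = %ΔQ / %ΔP = (1000/8159) / (-32/149) = -0.5706…

-0.57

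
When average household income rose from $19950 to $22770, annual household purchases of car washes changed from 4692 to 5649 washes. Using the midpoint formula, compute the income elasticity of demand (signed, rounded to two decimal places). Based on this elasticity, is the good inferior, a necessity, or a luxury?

%ΔQ = (5649 − 4692)/[( 4692 + 5649)/2] = 957/5170.5 = 0.185088…
%ΔIncome = (22770 − 19950)/[( 19950 + 22770)/2] = 2820/21360 = 0.132022…
E_income = (957/5170.5) / (2820/21360) = 1.4019…
E_income > 1 ⇒ normal good, luxury.

1.40; luxury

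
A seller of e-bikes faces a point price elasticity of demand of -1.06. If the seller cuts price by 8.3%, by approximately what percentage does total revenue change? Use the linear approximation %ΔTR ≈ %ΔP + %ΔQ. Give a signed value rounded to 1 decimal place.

%ΔQ ≈ Ed × %ΔP = (-1.06) × (-8.3%) = +8.7980%
%ΔTR ≈ %ΔP + %ΔQ = (-8.3%) + (+8.7980%) = +0.4980%

+0.5%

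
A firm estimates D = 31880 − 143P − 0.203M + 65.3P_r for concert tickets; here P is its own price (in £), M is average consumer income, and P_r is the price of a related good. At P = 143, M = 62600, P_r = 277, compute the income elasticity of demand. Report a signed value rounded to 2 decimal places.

At the given values, D = 31880 − 143(143) − 0.203(62600) + 65.3(277) = 16811.3.
∂D/∂M = -0.203.
E = (-0.203) × (62600/16811.3) = -0.7559…

-0.76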